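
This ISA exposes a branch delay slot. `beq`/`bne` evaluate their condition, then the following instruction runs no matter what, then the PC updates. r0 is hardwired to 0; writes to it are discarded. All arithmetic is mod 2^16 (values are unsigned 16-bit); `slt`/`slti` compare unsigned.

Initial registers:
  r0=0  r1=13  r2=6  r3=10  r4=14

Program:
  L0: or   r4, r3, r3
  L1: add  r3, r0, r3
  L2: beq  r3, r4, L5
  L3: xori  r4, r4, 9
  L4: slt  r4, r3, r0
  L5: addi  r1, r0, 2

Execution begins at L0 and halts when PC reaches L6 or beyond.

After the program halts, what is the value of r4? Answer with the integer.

#0 or   r4, r3, r3 ; 0/13/6/10/10
#1 add  r3, r0, r3 ; 0/13/6/10/10
#2 beq  r3, r4, L5 ; 0/13/6/10/10 ; →target
#3 xori  r4, r4, 9 ; 0/13/6/10/3
#5 addi  r1, r0, 2 ; 0/2/6/10/3

3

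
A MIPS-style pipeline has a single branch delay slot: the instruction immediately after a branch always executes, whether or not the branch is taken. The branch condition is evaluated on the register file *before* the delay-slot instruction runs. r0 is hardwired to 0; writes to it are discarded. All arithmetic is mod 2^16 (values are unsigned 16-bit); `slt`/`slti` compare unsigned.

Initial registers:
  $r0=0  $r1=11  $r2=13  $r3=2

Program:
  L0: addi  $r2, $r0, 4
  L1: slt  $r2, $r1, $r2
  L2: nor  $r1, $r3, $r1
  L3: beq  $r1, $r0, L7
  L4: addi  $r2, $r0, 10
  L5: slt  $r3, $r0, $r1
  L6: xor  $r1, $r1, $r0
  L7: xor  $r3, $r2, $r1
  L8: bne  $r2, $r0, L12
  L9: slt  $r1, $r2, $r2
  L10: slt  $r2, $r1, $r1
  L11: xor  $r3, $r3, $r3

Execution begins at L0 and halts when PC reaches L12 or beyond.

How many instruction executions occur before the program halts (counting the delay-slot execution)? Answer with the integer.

[0] addi  $r2, $r0, 4  →  {$r0:0, $r1:11, $r2:4, $r3:2}
[1] slt  $r2, $r1, $r2  →  {$r0:0, $r1:11, $r2:0, $r3:2}
[2] nor  $r1, $r3, $r1  →  {$r0:0, $r1:65524, $r2:0, $r3:2}
[3] beq  $r1, $r0, L7  →  {$r0:0, $r1:65524, $r2:0, $r3:2}  ⟨branch fallthrough⟩
[4] addi  $r2, $r0, 10  →  {$r0:0, $r1:65524, $r2:10, $r3:2}
[5] slt  $r3, $r0, $r1  →  {$r0:0, $r1:65524, $r2:10, $r3:1}
[6] xor  $r1, $r1, $r0  →  {$r0:0, $r1:65524, $r2:10, $r3:1}
[7] xor  $r3, $r2, $r1  →  {$r0:0, $r1:65524, $r2:10, $r3:65534}
[8] bne  $r2, $r0, L12  →  {$r0:0, $r1:65524, $r2:10, $r3:65534}  ⟨branch taken⟩
[9] slt  $r1, $r2, $r2  →  {$r0:0, $r1:0, $r2:10, $r3:65534}

10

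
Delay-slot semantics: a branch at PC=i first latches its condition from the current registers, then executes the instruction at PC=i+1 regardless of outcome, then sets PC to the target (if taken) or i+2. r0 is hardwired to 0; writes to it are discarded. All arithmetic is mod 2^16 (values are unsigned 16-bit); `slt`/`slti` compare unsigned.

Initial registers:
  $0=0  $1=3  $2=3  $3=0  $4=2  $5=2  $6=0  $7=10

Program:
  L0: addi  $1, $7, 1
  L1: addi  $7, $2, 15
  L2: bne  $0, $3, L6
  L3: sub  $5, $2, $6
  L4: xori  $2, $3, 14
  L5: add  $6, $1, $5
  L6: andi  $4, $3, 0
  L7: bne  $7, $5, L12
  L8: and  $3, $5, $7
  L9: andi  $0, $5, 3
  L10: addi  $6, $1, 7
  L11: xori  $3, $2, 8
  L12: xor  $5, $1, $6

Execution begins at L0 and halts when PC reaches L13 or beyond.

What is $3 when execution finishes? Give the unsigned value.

2

[0] addi  $1, $7, 1  →  {$0:0, $1:11, $2:3, $3:0, $4:2, $5:2, $6:0, $7:10}
[1] addi  $7, $2, 15  →  {$0:0, $1:11, $2:3, $3:0, $4:2, $5:2, $6:0, $7:18}
[2] bne  $0, $3, L6  →  {$0:0, $1:11, $2:3, $3:0, $4:2, $5:2, $6:0, $7:18}  ⟨branch fallthrough⟩
[3] sub  $5, $2, $6  →  {$0:0, $1:11, $2:3, $3:0, $4:2, $5:3, $6:0, $7:18}
[4] xori  $2, $3, 14  →  {$0:0, $1:11, $2:14, $3:0, $4:2, $5:3, $6:0, $7:18}
[5] add  $6, $1, $5  →  {$0:0, $1:11, $2:14, $3:0, $4:2, $5:3, $6:14, $7:18}
[6] andi  $4, $3, 0  →  {$0:0, $1:11, $2:14, $3:0, $4:0, $5:3, $6:14, $7:18}
[7] bne  $7, $5, L12  →  {$0:0, $1:11, $2:14, $3:0, $4:0, $5:3, $6:14, $7:18}  ⟨branch taken⟩
[8] and  $3, $5, $7  →  {$0:0, $1:11, $2:14, $3:2, $4:0, $5:3, $6:14, $7:18}
[12] xor  $5, $1, $6  →  {$0:0, $1:11, $2:14, $3:2, $4:0, $5:5, $6:14, $7:18}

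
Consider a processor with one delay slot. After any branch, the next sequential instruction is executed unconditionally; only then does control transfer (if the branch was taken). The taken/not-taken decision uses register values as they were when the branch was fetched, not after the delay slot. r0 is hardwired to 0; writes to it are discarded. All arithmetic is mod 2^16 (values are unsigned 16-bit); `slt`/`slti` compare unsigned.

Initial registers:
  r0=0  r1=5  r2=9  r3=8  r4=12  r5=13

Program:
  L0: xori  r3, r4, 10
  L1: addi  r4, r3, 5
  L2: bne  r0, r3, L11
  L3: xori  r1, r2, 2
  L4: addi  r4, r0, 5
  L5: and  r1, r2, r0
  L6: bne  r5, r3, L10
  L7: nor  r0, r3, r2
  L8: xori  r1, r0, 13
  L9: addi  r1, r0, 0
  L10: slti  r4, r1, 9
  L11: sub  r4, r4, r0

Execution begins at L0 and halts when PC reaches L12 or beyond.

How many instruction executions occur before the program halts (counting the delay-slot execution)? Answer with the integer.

#0 xori  r3, r4, 10 ; 0/5/9/6/12/13
#1 addi  r4, r3, 5 ; 0/5/9/6/11/13
#2 bne  r0, r3, L11 ; 0/5/9/6/11/13 ; →target
#3 xori  r1, r2, 2 ; 0/11/9/6/11/13
#11 sub  r4, r4, r0 ; 0/11/9/6/11/13

5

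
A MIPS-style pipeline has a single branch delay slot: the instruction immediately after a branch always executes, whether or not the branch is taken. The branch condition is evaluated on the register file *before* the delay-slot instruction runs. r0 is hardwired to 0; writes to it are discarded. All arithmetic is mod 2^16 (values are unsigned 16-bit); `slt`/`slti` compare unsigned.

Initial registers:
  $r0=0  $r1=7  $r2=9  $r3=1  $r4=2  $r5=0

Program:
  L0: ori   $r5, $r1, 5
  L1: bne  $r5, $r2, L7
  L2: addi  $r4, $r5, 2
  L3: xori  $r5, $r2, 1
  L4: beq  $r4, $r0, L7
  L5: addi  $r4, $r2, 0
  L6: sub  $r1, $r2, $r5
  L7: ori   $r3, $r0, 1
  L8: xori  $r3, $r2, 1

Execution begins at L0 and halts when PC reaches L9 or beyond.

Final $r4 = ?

9

PC=0  ori   $r5, $r1, 5      | $r0=0 $r1=7 $r2=9 $r3=1 $r4=2 $r5=7
PC=1  bne  $r5, $r2, L7      | $r0=0 $r1=7 $r2=9 $r3=1 $r4=2 $r5=7  [TAKEN]
PC=2  addi  $r4, $r5, 2      | $r0=0 $r1=7 $r2=9 $r3=1 $r4=9 $r5=7
PC=7  ori   $r3, $r0, 1      | $r0=0 $r1=7 $r2=9 $r3=1 $r4=9 $r5=7
PC=8  xori  $r3, $r2, 1      | $r0=0 $r1=7 $r2=9 $r3=8 $r4=9 $r5=7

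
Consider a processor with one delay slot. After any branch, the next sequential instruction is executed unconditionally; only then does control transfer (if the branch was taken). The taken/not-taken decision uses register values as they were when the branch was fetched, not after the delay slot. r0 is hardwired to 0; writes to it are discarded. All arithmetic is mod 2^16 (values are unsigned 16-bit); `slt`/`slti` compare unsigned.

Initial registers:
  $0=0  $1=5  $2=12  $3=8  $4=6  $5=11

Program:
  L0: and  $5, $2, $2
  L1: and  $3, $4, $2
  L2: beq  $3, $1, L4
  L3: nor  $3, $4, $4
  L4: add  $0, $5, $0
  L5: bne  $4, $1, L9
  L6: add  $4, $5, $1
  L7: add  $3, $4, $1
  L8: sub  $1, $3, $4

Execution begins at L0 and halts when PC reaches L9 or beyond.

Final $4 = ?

#0 and  $5, $2, $2 ; 0/5/12/8/6/12
#1 and  $3, $4, $2 ; 0/5/12/4/6/12
#2 beq  $3, $1, L4 ; 0/5/12/4/6/12 ; →fallthru
#3 nor  $3, $4, $4 ; 0/5/12/65529/6/12
#4 add  $0, $5, $0 ; 0/5/12/65529/6/12
#5 bne  $4, $1, L9 ; 0/5/12/65529/6/12 ; →target
#6 add  $4, $5, $1 ; 0/5/12/65529/17/12

17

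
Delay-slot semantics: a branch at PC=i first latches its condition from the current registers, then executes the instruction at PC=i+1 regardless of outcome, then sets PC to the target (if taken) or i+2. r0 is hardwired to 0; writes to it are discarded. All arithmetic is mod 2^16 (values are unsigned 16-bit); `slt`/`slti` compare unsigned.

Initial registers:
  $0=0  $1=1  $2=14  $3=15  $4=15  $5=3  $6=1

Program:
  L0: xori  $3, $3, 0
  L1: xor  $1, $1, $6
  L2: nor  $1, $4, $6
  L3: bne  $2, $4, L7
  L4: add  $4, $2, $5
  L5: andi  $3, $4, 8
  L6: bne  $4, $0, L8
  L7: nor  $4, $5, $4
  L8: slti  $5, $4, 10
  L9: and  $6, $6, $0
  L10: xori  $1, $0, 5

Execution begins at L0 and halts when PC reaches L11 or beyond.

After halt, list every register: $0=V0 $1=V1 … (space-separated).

$0=0 $1=5 $2=14 $3=15 $4=65516 $5=0 $6=0

PC=0  xori  $3, $3, 0        | $0=0 $1=1 $2=14 $3=15 $4=15 $5=3 $6=1
PC=1  xor  $1, $1, $6        | $0=0 $1=0 $2=14 $3=15 $4=15 $5=3 $6=1
PC=2  nor  $1, $4, $6        | $0=0 $1=65520 $2=14 $3=15 $4=15 $5=3 $6=1
PC=3  bne  $2, $4, L7        | $0=0 $1=65520 $2=14 $3=15 $4=15 $5=3 $6=1  [TAKEN]
PC=4  add  $4, $2, $5        | $0=0 $1=65520 $2=14 $3=15 $4=17 $5=3 $6=1
PC=7  nor  $4, $5, $4        | $0=0 $1=65520 $2=14 $3=15 $4=65516 $5=3 $6=1
PC=8  slti  $5, $4, 10       | $0=0 $1=65520 $2=14 $3=15 $4=65516 $5=0 $6=1
PC=9  and  $6, $6, $0        | $0=0 $1=65520 $2=14 $3=15 $4=65516 $5=0 $6=0
PC=10 xori  $1, $0, 5        | $0=0 $1=5 $2=14 $3=15 $4=65516 $5=0 $6=0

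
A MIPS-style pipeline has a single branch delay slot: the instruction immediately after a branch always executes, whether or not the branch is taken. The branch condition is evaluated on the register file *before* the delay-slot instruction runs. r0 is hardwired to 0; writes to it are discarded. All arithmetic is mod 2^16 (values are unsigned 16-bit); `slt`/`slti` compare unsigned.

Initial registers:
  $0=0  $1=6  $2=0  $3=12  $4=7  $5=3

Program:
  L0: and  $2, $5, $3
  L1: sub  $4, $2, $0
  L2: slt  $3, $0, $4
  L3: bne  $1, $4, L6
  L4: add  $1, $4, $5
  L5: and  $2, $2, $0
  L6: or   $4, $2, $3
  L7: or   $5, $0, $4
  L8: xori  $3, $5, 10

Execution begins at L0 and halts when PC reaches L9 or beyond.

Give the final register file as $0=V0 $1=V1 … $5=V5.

$0=0 $1=3 $2=0 $3=10 $4=0 $5=0

#0 and  $2, $5, $3 ; 0/6/0/12/7/3
#1 sub  $4, $2, $0 ; 0/6/0/12/0/3
#2 slt  $3, $0, $4 ; 0/6/0/0/0/3
#3 bne  $1, $4, L6 ; 0/6/0/0/0/3 ; →target
#4 add  $1, $4, $5 ; 0/3/0/0/0/3
#6 or   $4, $2, $3 ; 0/3/0/0/0/3
#7 or   $5, $0, $4 ; 0/3/0/0/0/0
#8 xori  $3, $5, 10 ; 0/3/0/10/0/0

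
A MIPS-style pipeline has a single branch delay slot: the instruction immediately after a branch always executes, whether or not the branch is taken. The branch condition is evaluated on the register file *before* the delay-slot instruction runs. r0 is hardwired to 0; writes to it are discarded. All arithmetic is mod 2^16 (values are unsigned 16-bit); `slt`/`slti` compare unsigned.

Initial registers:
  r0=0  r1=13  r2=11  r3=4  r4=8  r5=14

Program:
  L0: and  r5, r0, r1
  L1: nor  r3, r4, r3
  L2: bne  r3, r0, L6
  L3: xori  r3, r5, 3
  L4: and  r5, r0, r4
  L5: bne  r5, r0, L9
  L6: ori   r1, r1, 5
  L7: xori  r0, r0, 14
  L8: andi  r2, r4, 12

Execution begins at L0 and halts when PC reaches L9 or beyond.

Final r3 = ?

  step pc=0: and  r5, r0, r1  regs=(0,13,11,4,8,0)
  step pc=1: nor  r3, r4, r3  regs=(0,13,11,65523,8,0)
  step pc=2: bne  r3, r0, L6  cond=T  regs=(0,13,11,65523,8,0)
  step pc=3: xori  r3, r5, 3  regs=(0,13,11,3,8,0)
  step pc=6: ori   r1, r1, 5  regs=(0,13,11,3,8,0)
  step pc=7: xori  r0, r0, 14  regs=(0,13,11,3,8,0)
  step pc=8: andi  r2, r4, 12  regs=(0,13,8,3,8,0)

3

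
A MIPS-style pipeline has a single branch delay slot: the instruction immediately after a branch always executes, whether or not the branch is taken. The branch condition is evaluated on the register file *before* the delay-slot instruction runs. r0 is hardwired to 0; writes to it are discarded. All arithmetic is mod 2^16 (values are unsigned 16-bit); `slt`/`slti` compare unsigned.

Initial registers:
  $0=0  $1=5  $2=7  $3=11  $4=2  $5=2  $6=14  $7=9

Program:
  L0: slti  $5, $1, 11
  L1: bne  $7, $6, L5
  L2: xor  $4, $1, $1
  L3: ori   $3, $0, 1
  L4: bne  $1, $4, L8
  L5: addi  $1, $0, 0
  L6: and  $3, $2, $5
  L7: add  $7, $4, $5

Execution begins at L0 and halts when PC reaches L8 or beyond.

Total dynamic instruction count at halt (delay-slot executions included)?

#0 slti  $5, $1, 11 ; 0/5/7/11/2/1/14/9
#1 bne  $7, $6, L5 ; 0/5/7/11/2/1/14/9 ; →target
#2 xor  $4, $1, $1 ; 0/5/7/11/0/1/14/9
#5 addi  $1, $0, 0 ; 0/0/7/11/0/1/14/9
#6 and  $3, $2, $5 ; 0/0/7/1/0/1/14/9
#7 add  $7, $4, $5 ; 0/0/7/1/0/1/14/1

6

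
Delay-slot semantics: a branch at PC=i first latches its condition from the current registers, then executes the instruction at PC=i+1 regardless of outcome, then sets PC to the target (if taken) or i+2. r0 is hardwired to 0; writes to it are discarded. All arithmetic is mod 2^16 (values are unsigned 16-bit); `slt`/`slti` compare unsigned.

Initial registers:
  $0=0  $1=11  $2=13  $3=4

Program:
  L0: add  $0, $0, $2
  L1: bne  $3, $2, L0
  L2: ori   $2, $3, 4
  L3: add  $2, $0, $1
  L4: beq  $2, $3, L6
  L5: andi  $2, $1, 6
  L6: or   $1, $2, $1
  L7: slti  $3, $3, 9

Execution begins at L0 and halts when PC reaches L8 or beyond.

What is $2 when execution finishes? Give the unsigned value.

[0] add  $0, $0, $2  →  {$0:0, $1:11, $2:13, $3:4}
[1] bne  $3, $2, L0  →  {$0:0, $1:11, $2:13, $3:4}  ⟨branch taken⟩
[2] ori   $2, $3, 4  →  {$0:0, $1:11, $2:4, $3:4}
[0] add  $0, $0, $2  →  {$0:0, $1:11, $2:4, $3:4}
[1] bne  $3, $2, L0  →  {$0:0, $1:11, $2:4, $3:4}  ⟨branch fallthrough⟩
[2] ori   $2, $3, 4  →  {$0:0, $1:11, $2:4, $3:4}
[3] add  $2, $0, $1  →  {$0:0, $1:11, $2:11, $3:4}
[4] beq  $2, $3, L6  →  {$0:0, $1:11, $2:11, $3:4}  ⟨branch fallthrough⟩
[5] andi  $2, $1, 6  →  {$0:0, $1:11, $2:2, $3:4}
[6] or   $1, $2, $1  →  {$0:0, $1:11, $2:2, $3:4}
[7] slti  $3, $3, 9  →  {$0:0, $1:11, $2:2, $3:1}

2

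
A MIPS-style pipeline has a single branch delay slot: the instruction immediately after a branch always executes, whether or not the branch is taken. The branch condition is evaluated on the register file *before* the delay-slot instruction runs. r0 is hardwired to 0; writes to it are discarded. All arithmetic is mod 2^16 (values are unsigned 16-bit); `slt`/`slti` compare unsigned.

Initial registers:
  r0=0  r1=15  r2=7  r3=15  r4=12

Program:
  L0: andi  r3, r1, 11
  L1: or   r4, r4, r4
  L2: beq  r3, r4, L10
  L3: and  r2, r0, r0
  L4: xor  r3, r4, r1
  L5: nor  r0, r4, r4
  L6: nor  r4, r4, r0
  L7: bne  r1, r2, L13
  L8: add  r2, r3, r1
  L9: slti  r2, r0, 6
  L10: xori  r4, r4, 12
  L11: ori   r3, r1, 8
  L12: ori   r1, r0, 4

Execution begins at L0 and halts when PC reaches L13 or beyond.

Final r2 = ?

[0] andi  r3, r1, 11  →  {r0:0, r1:15, r2:7, r3:11, r4:12}
[1] or   r4, r4, r4  →  {r0:0, r1:15, r2:7, r3:11, r4:12}
[2] beq  r3, r4, L10  →  {r0:0, r1:15, r2:7, r3:11, r4:12}  ⟨branch fallthrough⟩
[3] and  r2, r0, r0  →  {r0:0, r1:15, r2:0, r3:11, r4:12}
[4] xor  r3, r4, r1  →  {r0:0, r1:15, r2:0, r3:3, r4:12}
[5] nor  r0, r4, r4  →  {r0:0, r1:15, r2:0, r3:3, r4:12}
[6] nor  r4, r4, r0  →  {r0:0, r1:15, r2:0, r3:3, r4:65523}
[7] bne  r1, r2, L13  →  {r0:0, r1:15, r2:0, r3:3, r4:65523}  ⟨branch taken⟩
[8] add  r2, r3, r1  →  {r0:0, r1:15, r2:18, r3:3, r4:65523}

18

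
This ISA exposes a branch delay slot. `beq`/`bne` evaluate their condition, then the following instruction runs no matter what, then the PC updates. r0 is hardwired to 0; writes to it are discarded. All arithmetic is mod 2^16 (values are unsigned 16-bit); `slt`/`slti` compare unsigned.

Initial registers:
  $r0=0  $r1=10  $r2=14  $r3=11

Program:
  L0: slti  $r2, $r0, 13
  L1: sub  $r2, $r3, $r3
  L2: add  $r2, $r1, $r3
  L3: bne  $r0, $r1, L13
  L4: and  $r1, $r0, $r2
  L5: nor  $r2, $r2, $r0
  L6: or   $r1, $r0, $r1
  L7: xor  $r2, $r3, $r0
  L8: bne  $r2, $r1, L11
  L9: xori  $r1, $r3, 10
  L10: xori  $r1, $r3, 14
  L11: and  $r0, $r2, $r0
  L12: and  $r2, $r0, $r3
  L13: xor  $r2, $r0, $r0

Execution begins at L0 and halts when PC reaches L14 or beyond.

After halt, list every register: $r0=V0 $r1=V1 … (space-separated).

#0 slti  $r2, $r0, 13 ; 0/10/1/11
#1 sub  $r2, $r3, $r3 ; 0/10/0/11
#2 add  $r2, $r1, $r3 ; 0/10/21/11
#3 bne  $r0, $r1, L13 ; 0/10/21/11 ; →target
#4 and  $r1, $r0, $r2 ; 0/0/21/11
#13 xor  $r2, $r0, $r0 ; 0/0/0/11

$r0=0 $r1=0 $r2=0 $r3=11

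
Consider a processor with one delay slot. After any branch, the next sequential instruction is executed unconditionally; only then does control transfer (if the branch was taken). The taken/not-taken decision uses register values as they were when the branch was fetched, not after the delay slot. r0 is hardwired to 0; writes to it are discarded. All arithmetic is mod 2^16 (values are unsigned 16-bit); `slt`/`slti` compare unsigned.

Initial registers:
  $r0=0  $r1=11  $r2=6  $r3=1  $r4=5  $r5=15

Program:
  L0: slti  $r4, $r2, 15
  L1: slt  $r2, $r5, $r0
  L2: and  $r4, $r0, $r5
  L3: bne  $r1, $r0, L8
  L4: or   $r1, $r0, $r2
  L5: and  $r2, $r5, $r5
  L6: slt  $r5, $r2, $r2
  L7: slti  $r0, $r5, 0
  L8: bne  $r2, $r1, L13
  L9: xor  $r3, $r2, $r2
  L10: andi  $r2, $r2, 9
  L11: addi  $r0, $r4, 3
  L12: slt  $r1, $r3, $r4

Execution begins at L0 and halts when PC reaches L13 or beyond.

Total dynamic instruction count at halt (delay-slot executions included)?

10

  step pc=0: slti  $r4, $r2, 15  regs=(0,11,6,1,1,15)
  step pc=1: slt  $r2, $r5, $r0  regs=(0,11,0,1,1,15)
  step pc=2: and  $r4, $r0, $r5  regs=(0,11,0,1,0,15)
  step pc=3: bne  $r1, $r0, L8  cond=T  regs=(0,11,0,1,0,15)
  step pc=4: or   $r1, $r0, $r2  regs=(0,0,0,1,0,15)
  step pc=8: bne  $r2, $r1, L13  cond=F  regs=(0,0,0,1,0,15)
  step pc=9: xor  $r3, $r2, $r2  regs=(0,0,0,0,0,15)
  step pc=10: andi  $r2, $r2, 9  regs=(0,0,0,0,0,15)
  step pc=11: addi  $r0, $r4, 3  regs=(0,0,0,0,0,15)
  step pc=12: slt  $r1, $r3, $r4  regs=(0,0,0,0,0,15)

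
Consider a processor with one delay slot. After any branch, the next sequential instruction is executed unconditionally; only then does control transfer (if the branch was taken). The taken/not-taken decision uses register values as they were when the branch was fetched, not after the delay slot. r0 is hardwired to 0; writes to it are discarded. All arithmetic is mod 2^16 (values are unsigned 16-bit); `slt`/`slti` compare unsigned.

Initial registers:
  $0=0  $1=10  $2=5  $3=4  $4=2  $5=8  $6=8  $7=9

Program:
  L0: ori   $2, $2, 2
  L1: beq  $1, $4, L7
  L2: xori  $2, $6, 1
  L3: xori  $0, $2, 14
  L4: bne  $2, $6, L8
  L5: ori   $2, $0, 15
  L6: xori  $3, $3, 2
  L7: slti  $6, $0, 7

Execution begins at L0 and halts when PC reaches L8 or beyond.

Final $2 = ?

#0 ori   $2, $2, 2 ; 0/10/7/4/2/8/8/9
#1 beq  $1, $4, L7 ; 0/10/7/4/2/8/8/9 ; →fallthru
#2 xori  $2, $6, 1 ; 0/10/9/4/2/8/8/9
#3 xori  $0, $2, 14 ; 0/10/9/4/2/8/8/9
#4 bne  $2, $6, L8 ; 0/10/9/4/2/8/8/9 ; →target
#5 ori   $2, $0, 15 ; 0/10/15/4/2/8/8/9

15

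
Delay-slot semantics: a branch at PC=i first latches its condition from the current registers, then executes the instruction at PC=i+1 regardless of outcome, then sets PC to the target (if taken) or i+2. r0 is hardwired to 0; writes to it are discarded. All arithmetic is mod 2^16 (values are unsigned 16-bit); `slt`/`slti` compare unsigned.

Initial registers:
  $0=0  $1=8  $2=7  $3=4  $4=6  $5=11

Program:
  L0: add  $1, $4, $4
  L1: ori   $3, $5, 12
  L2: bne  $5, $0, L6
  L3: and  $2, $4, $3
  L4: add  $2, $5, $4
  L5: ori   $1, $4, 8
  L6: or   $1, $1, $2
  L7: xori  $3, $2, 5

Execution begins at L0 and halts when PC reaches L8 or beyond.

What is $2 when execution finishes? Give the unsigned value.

[0] add  $1, $4, $4  →  {$0:0, $1:12, $2:7, $3:4, $4:6, $5:11}
[1] ori   $3, $5, 12  →  {$0:0, $1:12, $2:7, $3:15, $4:6, $5:11}
[2] bne  $5, $0, L6  →  {$0:0, $1:12, $2:7, $3:15, $4:6, $5:11}  ⟨branch taken⟩
[3] and  $2, $4, $3  →  {$0:0, $1:12, $2:6, $3:15, $4:6, $5:11}
[6] or   $1, $1, $2  →  {$0:0, $1:14, $2:6, $3:15, $4:6, $5:11}
[7] xori  $3, $2, 5  →  {$0:0, $1:14, $2:6, $3:3, $4:6, $5:11}

6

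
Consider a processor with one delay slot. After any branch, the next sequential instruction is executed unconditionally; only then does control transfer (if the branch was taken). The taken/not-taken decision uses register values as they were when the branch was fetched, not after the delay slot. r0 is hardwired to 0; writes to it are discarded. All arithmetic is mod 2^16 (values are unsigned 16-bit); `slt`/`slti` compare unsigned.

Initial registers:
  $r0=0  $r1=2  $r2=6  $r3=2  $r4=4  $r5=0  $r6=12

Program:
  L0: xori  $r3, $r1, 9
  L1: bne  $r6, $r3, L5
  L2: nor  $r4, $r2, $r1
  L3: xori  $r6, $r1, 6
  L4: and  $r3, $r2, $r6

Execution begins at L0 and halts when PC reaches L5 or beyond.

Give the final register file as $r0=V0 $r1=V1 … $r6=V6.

PC=0  xori  $r3, $r1, 9      | $r0=0 $r1=2 $r2=6 $r3=11 $r4=4 $r5=0 $r6=12
PC=1  bne  $r6, $r3, L5      | $r0=0 $r1=2 $r2=6 $r3=11 $r4=4 $r5=0 $r6=12  [TAKEN]
PC=2  nor  $r4, $r2, $r1     | $r0=0 $r1=2 $r2=6 $r3=11 $r4=65529 $r5=0 $r6=12

$r0=0 $r1=2 $r2=6 $r3=11 $r4=65529 $r5=0 $r6=12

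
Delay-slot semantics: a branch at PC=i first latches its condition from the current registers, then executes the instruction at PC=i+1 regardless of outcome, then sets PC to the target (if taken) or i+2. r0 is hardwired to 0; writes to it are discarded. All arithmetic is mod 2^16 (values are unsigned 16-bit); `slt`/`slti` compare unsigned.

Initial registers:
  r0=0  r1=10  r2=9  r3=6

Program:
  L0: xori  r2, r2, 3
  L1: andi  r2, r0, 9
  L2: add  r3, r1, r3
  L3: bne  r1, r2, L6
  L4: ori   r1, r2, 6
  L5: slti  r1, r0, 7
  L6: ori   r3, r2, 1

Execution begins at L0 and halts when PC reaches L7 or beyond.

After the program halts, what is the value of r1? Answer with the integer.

#0 xori  r2, r2, 3 ; 0/10/10/6
#1 andi  r2, r0, 9 ; 0/10/0/6
#2 add  r3, r1, r3 ; 0/10/0/16
#3 bne  r1, r2, L6 ; 0/10/0/16 ; →target
#4 ori   r1, r2, 6 ; 0/6/0/16
#6 ori   r3, r2, 1 ; 0/6/0/1

6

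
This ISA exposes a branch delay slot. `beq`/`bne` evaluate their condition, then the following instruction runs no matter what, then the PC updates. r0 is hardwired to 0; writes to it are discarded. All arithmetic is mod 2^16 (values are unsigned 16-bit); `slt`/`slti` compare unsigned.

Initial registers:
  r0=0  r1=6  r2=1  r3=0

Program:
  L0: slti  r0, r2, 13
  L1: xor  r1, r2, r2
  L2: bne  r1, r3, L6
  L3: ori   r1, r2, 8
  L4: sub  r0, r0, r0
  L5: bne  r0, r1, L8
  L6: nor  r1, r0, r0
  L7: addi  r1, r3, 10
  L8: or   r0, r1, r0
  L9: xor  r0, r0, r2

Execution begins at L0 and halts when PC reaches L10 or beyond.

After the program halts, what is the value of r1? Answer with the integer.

[0] slti  r0, r2, 13  →  {r0:0, r1:6, r2:1, r3:0}
[1] xor  r1, r2, r2  →  {r0:0, r1:0, r2:1, r3:0}
[2] bne  r1, r3, L6  →  {r0:0, r1:0, r2:1, r3:0}  ⟨branch fallthrough⟩
[3] ori   r1, r2, 8  →  {r0:0, r1:9, r2:1, r3:0}
[4] sub  r0, r0, r0  →  {r0:0, r1:9, r2:1, r3:0}
[5] bne  r0, r1, L8  →  {r0:0, r1:9, r2:1, r3:0}  ⟨branch taken⟩
[6] nor  r1, r0, r0  →  {r0:0, r1:65535, r2:1, r3:0}
[8] or   r0, r1, r0  →  {r0:0, r1:65535, r2:1, r3:0}
[9] xor  r0, r0, r2  →  {r0:0, r1:65535, r2:1, r3:0}

65535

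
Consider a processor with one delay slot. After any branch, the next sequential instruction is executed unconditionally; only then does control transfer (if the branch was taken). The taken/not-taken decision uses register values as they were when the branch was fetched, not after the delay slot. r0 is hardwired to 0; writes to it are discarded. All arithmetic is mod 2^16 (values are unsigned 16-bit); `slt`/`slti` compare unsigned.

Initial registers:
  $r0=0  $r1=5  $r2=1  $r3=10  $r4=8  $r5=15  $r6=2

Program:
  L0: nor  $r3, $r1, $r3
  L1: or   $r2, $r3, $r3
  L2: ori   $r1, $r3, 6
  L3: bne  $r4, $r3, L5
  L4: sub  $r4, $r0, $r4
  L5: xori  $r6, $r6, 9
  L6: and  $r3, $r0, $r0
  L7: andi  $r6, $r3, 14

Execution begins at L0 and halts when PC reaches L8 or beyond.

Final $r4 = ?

#0 nor  $r3, $r1, $r3 ; 0/5/1/65520/8/15/2
#1 or   $r2, $r3, $r3 ; 0/5/65520/65520/8/15/2
#2 ori   $r1, $r3, 6 ; 0/65526/65520/65520/8/15/2
#3 bne  $r4, $r3, L5 ; 0/65526/65520/65520/8/15/2 ; →target
#4 sub  $r4, $r0, $r4 ; 0/65526/65520/65520/65528/15/2
#5 xori  $r6, $r6, 9 ; 0/65526/65520/65520/65528/15/11
#6 and  $r3, $r0, $r0 ; 0/65526/65520/0/65528/15/11
#7 andi  $r6, $r3, 14 ; 0/65526/65520/0/65528/15/0

65528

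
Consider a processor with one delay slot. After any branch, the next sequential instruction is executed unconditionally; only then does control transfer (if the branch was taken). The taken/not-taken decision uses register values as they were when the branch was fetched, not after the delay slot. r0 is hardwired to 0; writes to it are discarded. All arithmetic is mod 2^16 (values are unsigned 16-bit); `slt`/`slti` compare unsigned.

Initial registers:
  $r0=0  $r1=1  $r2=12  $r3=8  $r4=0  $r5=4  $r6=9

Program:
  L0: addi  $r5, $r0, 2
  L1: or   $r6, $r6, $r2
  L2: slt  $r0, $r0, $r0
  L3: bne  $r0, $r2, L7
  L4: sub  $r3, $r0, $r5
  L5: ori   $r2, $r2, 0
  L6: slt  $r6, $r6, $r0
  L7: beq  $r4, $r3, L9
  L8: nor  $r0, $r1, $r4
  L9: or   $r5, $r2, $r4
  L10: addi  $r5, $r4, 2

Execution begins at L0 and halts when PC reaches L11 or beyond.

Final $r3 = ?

  step pc=0: addi  $r5, $r0, 2  regs=(0,1,12,8,0,2,9)
  step pc=1: or   $r6, $r6, $r2  regs=(0,1,12,8,0,2,13)
  step pc=2: slt  $r0, $r0, $r0  regs=(0,1,12,8,0,2,13)
  step pc=3: bne  $r0, $r2, L7  cond=T  regs=(0,1,12,8,0,2,13)
  step pc=4: sub  $r3, $r0, $r5  regs=(0,1,12,65534,0,2,13)
  step pc=7: beq  $r4, $r3, L9  cond=F  regs=(0,1,12,65534,0,2,13)
  step pc=8: nor  $r0, $r1, $r4  regs=(0,1,12,65534,0,2,13)
  step pc=9: or   $r5, $r2, $r4  regs=(0,1,12,65534,0,12,13)
  step pc=10: addi  $r5, $r4, 2  regs=(0,1,12,65534,0,2,13)

65534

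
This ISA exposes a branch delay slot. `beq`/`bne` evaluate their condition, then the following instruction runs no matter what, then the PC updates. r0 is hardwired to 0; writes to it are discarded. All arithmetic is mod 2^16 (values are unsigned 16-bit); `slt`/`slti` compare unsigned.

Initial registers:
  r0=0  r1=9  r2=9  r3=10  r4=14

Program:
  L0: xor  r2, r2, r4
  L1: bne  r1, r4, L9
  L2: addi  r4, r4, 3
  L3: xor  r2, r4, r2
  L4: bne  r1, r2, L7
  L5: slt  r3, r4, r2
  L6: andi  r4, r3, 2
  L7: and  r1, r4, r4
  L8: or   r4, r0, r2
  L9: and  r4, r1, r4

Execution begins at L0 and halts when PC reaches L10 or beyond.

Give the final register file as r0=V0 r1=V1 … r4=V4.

  step pc=0: xor  r2, r2, r4  regs=(0,9,7,10,14)
  step pc=1: bne  r1, r4, L9  cond=T  regs=(0,9,7,10,14)
  step pc=2: addi  r4, r4, 3  regs=(0,9,7,10,17)
  step pc=9: and  r4, r1, r4  regs=(0,9,7,10,1)

r0=0 r1=9 r2=7 r3=10 r4=1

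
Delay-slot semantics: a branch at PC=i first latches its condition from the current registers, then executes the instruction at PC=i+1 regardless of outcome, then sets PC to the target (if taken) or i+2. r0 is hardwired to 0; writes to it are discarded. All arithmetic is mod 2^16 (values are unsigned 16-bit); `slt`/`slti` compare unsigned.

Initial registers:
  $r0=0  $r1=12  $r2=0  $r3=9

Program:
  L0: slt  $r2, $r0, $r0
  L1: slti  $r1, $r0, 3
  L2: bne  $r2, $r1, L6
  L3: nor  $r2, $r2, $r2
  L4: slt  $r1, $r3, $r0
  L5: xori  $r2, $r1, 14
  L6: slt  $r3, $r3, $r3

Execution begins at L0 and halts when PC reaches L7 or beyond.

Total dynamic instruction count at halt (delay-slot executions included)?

5

PC=0  slt  $r2, $r0, $r0     | $r0=0 $r1=12 $r2=0 $r3=9
PC=1  slti  $r1, $r0, 3      | $r0=0 $r1=1 $r2=0 $r3=9
PC=2  bne  $r2, $r1, L6      | $r0=0 $r1=1 $r2=0 $r3=9  [TAKEN]
PC=3  nor  $r2, $r2, $r2     | $r0=0 $r1=1 $r2=65535 $r3=9
PC=6  slt  $r3, $r3, $r3     | $r0=0 $r1=1 $r2=65535 $r3=0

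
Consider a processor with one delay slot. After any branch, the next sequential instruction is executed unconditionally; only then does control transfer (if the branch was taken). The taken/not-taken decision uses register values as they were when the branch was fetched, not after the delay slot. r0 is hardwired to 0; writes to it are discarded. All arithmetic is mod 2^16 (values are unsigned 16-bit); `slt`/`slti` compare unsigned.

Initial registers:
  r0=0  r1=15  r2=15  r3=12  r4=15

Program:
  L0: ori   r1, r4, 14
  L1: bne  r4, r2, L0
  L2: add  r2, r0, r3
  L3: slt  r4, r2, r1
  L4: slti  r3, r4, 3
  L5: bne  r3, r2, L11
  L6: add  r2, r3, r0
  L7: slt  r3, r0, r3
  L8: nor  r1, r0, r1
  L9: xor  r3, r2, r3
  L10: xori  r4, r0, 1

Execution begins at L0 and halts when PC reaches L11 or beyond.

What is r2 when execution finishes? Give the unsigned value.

1

PC=0  ori   r1, r4, 14       | r0=0 r1=15 r2=15 r3=12 r4=15
PC=1  bne  r4, r2, L0        | r0=0 r1=15 r2=15 r3=12 r4=15  [not taken]
PC=2  add  r2, r0, r3        | r0=0 r1=15 r2=12 r3=12 r4=15
PC=3  slt  r4, r2, r1        | r0=0 r1=15 r2=12 r3=12 r4=1
PC=4  slti  r3, r4, 3        | r0=0 r1=15 r2=12 r3=1 r4=1
PC=5  bne  r3, r2, L11       | r0=0 r1=15 r2=12 r3=1 r4=1  [TAKEN]
PC=6  add  r2, r3, r0        | r0=0 r1=15 r2=1 r3=1 r4=1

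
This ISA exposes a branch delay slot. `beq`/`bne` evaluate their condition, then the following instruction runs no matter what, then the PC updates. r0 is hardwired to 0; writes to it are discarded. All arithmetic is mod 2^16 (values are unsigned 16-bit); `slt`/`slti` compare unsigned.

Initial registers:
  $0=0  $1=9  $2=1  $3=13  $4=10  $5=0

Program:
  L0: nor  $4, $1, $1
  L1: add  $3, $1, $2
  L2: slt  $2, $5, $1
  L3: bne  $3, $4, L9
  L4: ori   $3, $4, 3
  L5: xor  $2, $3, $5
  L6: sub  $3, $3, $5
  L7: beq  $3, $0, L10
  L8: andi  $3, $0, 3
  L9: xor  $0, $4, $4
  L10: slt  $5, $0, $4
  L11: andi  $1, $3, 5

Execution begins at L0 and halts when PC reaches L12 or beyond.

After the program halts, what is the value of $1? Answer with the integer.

PC=0  nor  $4, $1, $1        | $0=0 $1=9 $2=1 $3=13 $4=65526 $5=0
PC=1  add  $3, $1, $2        | $0=0 $1=9 $2=1 $3=10 $4=65526 $5=0
PC=2  slt  $2, $5, $1        | $0=0 $1=9 $2=1 $3=10 $4=65526 $5=0
PC=3  bne  $3, $4, L9        | $0=0 $1=9 $2=1 $3=10 $4=65526 $5=0  [TAKEN]
PC=4  ori   $3, $4, 3        | $0=0 $1=9 $2=1 $3=65527 $4=65526 $5=0
PC=9  xor  $0, $4, $4        | $0=0 $1=9 $2=1 $3=65527 $4=65526 $5=0
PC=10 slt  $5, $0, $4        | $0=0 $1=9 $2=1 $3=65527 $4=65526 $5=1
PC=11 andi  $1, $3, 5        | $0=0 $1=5 $2=1 $3=65527 $4=65526 $5=1

5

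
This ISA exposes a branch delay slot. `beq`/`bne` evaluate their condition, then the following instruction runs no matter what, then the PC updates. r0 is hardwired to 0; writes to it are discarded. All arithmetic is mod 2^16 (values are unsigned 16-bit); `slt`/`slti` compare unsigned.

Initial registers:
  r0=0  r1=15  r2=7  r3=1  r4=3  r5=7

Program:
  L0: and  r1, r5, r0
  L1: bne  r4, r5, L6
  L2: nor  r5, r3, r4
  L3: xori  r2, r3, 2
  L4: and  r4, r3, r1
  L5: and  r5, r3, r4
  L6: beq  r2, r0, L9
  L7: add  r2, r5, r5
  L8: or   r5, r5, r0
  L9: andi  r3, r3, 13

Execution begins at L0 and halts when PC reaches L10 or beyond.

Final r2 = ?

65528

PC=0  and  r1, r5, r0        | r0=0 r1=0 r2=7 r3=1 r4=3 r5=7
PC=1  bne  r4, r5, L6        | r0=0 r1=0 r2=7 r3=1 r4=3 r5=7  [TAKEN]
PC=2  nor  r5, r3, r4        | r0=0 r1=0 r2=7 r3=1 r4=3 r5=65532
PC=6  beq  r2, r0, L9        | r0=0 r1=0 r2=7 r3=1 r4=3 r5=65532  [not taken]
PC=7  add  r2, r5, r5        | r0=0 r1=0 r2=65528 r3=1 r4=3 r5=65532
PC=8  or   r5, r5, r0        | r0=0 r1=0 r2=65528 r3=1 r4=3 r5=65532
PC=9  andi  r3, r3, 13       | r0=0 r1=0 r2=65528 r3=1 r4=3 r5=65532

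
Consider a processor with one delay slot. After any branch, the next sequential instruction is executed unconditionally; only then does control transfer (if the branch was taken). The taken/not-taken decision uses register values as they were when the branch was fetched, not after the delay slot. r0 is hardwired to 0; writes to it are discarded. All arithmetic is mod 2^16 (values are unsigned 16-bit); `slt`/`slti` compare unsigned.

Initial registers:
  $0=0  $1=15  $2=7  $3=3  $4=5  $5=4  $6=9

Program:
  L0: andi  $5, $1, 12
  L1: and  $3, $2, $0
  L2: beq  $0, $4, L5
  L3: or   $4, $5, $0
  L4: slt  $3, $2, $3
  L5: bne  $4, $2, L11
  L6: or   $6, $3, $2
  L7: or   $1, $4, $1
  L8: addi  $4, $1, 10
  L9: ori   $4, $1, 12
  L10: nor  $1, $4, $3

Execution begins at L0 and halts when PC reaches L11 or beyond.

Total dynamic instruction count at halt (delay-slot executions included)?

7

PC=0  andi  $5, $1, 12       | $0=0 $1=15 $2=7 $3=3 $4=5 $5=12 $6=9
PC=1  and  $3, $2, $0        | $0=0 $1=15 $2=7 $3=0 $4=5 $5=12 $6=9
PC=2  beq  $0, $4, L5        | $0=0 $1=15 $2=7 $3=0 $4=5 $5=12 $6=9  [not taken]
PC=3  or   $4, $5, $0        | $0=0 $1=15 $2=7 $3=0 $4=12 $5=12 $6=9
PC=4  slt  $3, $2, $3        | $0=0 $1=15 $2=7 $3=0 $4=12 $5=12 $6=9
PC=5  bne  $4, $2, L11       | $0=0 $1=15 $2=7 $3=0 $4=12 $5=12 $6=9  [TAKEN]
PC=6  or   $6, $3, $2        | $0=0 $1=15 $2=7 $3=0 $4=12 $5=12 $6=7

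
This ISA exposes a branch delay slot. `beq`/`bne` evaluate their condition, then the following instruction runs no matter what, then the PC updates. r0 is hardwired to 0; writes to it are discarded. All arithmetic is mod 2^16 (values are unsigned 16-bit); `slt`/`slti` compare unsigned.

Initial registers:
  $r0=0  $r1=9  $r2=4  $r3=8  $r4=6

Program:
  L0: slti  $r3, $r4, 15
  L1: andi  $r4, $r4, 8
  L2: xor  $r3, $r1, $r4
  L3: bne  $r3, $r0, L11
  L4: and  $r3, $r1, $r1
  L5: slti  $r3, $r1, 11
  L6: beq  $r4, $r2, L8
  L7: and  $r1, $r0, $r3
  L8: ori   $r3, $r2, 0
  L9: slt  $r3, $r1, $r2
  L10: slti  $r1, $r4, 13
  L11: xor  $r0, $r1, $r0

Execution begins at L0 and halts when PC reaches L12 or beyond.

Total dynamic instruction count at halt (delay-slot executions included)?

  step pc=0: slti  $r3, $r4, 15  regs=(0,9,4,1,6)
  step pc=1: andi  $r4, $r4, 8  regs=(0,9,4,1,0)
  step pc=2: xor  $r3, $r1, $r4  regs=(0,9,4,9,0)
  step pc=3: bne  $r3, $r0, L11  cond=T  regs=(0,9,4,9,0)
  step pc=4: and  $r3, $r1, $r1  regs=(0,9,4,9,0)
  step pc=11: xor  $r0, $r1, $r0  regs=(0,9,4,9,0)

6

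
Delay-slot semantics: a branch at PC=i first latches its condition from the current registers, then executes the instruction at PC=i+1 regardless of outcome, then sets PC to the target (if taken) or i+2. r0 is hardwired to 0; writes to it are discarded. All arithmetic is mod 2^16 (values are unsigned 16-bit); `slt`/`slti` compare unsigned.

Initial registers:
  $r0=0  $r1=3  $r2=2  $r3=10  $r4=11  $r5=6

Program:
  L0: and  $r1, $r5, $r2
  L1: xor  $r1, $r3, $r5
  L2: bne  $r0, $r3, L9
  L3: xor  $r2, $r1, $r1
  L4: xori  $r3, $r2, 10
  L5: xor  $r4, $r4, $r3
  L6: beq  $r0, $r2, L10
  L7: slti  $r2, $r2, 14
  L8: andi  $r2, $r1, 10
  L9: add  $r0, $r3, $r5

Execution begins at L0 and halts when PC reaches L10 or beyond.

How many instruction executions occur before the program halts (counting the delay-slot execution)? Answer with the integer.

[0] and  $r1, $r5, $r2  →  {$r0:0, $r1:2, $r2:2, $r3:10, $r4:11, $r5:6}
[1] xor  $r1, $r3, $r5  →  {$r0:0, $r1:12, $r2:2, $r3:10, $r4:11, $r5:6}
[2] bne  $r0, $r3, L9  →  {$r0:0, $r1:12, $r2:2, $r3:10, $r4:11, $r5:6}  ⟨branch taken⟩
[3] xor  $r2, $r1, $r1  →  {$r0:0, $r1:12, $r2:0, $r3:10, $r4:11, $r5:6}
[9] add  $r0, $r3, $r5  →  {$r0:0, $r1:12, $r2:0, $r3:10, $r4:11, $r5:6}

5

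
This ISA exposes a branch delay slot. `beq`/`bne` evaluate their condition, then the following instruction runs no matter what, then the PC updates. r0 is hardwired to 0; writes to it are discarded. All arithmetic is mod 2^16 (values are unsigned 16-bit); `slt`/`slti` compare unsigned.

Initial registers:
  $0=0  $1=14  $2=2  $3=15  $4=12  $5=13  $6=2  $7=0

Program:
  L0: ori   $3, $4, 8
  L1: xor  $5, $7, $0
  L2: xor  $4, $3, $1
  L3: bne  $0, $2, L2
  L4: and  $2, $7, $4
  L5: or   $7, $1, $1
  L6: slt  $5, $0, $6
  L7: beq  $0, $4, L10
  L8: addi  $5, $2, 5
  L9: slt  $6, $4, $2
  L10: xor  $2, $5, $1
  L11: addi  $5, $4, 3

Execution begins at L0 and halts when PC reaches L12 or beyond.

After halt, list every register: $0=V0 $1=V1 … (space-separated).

PC=0  ori   $3, $4, 8        | $0=0 $1=14 $2=2 $3=12 $4=12 $5=13 $6=2 $7=0
PC=1  xor  $5, $7, $0        | $0=0 $1=14 $2=2 $3=12 $4=12 $5=0 $6=2 $7=0
PC=2  xor  $4, $3, $1        | $0=0 $1=14 $2=2 $3=12 $4=2 $5=0 $6=2 $7=0
PC=3  bne  $0, $2, L2        | $0=0 $1=14 $2=2 $3=12 $4=2 $5=0 $6=2 $7=0  [TAKEN]
PC=4  and  $2, $7, $4        | $0=0 $1=14 $2=0 $3=12 $4=2 $5=0 $6=2 $7=0
PC=2  xor  $4, $3, $1        | $0=0 $1=14 $2=0 $3=12 $4=2 $5=0 $6=2 $7=0
PC=3  bne  $0, $2, L2        | $0=0 $1=14 $2=0 $3=12 $4=2 $5=0 $6=2 $7=0  [not taken]
PC=4  and  $2, $7, $4        | $0=0 $1=14 $2=0 $3=12 $4=2 $5=0 $6=2 $7=0
PC=5  or   $7, $1, $1        | $0=0 $1=14 $2=0 $3=12 $4=2 $5=0 $6=2 $7=14
PC=6  slt  $5, $0, $6        | $0=0 $1=14 $2=0 $3=12 $4=2 $5=1 $6=2 $7=14
PC=7  beq  $0, $4, L10       | $0=0 $1=14 $2=0 $3=12 $4=2 $5=1 $6=2 $7=14  [not taken]
PC=8  addi  $5, $2, 5        | $0=0 $1=14 $2=0 $3=12 $4=2 $5=5 $6=2 $7=14
PC=9  slt  $6, $4, $2        | $0=0 $1=14 $2=0 $3=12 $4=2 $5=5 $6=0 $7=14
PC=10 xor  $2, $5, $1        | $0=0 $1=14 $2=11 $3=12 $4=2 $5=5 $6=0 $7=14
PC=11 addi  $5, $4, 3        | $0=0 $1=14 $2=11 $3=12 $4=2 $5=5 $6=0 $7=14

$0=0 $1=14 $2=11 $3=12 $4=2 $5=5 $6=0 $7=14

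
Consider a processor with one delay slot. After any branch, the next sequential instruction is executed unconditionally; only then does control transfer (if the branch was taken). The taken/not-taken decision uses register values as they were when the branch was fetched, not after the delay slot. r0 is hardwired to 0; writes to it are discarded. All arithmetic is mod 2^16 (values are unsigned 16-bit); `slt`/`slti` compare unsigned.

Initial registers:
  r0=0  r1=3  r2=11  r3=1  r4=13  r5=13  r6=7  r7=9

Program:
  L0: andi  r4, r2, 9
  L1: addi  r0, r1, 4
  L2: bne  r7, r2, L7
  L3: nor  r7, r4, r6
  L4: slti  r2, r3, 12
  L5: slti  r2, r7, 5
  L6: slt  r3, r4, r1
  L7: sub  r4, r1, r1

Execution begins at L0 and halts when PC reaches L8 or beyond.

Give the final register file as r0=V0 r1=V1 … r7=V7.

PC=0  andi  r4, r2, 9        | r0=0 r1=3 r2=11 r3=1 r4=9 r5=13 r6=7 r7=9
PC=1  addi  r0, r1, 4        | r0=0 r1=3 r2=11 r3=1 r4=9 r5=13 r6=7 r7=9
PC=2  bne  r7, r2, L7        | r0=0 r1=3 r2=11 r3=1 r4=9 r5=13 r6=7 r7=9  [TAKEN]
PC=3  nor  r7, r4, r6        | r0=0 r1=3 r2=11 r3=1 r4=9 r5=13 r6=7 r7=65520
PC=7  sub  r4, r1, r1        | r0=0 r1=3 r2=11 r3=1 r4=0 r5=13 r6=7 r7=65520

r0=0 r1=3 r2=11 r3=1 r4=0 r5=13 r6=7 r7=65520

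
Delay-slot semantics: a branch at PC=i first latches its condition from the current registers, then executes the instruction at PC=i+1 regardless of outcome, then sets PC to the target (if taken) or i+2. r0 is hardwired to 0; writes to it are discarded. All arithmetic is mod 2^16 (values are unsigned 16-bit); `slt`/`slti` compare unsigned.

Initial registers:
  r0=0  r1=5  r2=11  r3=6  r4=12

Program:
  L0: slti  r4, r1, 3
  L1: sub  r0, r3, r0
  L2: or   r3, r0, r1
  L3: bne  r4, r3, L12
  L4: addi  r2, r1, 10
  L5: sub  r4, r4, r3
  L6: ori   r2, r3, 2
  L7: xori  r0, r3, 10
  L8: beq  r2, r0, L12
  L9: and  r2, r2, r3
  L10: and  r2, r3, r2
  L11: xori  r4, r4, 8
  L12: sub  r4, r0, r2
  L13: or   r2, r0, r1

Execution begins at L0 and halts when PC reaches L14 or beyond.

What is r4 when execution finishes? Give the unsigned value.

PC=0  slti  r4, r1, 3        | r0=0 r1=5 r2=11 r3=6 r4=0
PC=1  sub  r0, r3, r0        | r0=0 r1=5 r2=11 r3=6 r4=0
PC=2  or   r3, r0, r1        | r0=0 r1=5 r2=11 r3=5 r4=0
PC=3  bne  r4, r3, L12       | r0=0 r1=5 r2=11 r3=5 r4=0  [TAKEN]
PC=4  addi  r2, r1, 10       | r0=0 r1=5 r2=15 r3=5 r4=0
PC=12 sub  r4, r0, r2        | r0=0 r1=5 r2=15 r3=5 r4=65521
PC=13 or   r2, r0, r1        | r0=0 r1=5 r2=5 r3=5 r4=65521

65521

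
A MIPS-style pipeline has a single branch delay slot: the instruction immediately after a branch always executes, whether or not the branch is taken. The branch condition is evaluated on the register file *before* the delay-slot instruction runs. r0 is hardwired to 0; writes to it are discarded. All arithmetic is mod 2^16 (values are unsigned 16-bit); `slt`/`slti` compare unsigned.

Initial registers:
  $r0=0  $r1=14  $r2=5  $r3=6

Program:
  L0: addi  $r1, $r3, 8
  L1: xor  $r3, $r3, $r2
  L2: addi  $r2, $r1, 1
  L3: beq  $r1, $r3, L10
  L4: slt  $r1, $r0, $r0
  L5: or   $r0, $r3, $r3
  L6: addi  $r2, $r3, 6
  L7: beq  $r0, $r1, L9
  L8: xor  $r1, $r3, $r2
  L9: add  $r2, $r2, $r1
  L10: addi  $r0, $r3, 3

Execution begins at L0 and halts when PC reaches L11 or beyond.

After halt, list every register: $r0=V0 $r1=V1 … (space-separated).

$r0=0 $r1=10 $r2=19 $r3=3

  step pc=0: addi  $r1, $r3, 8  regs=(0,14,5,6)
  step pc=1: xor  $r3, $r3, $r2  regs=(0,14,5,3)
  step pc=2: addi  $r2, $r1, 1  regs=(0,14,15,3)
  step pc=3: beq  $r1, $r3, L10  cond=F  regs=(0,14,15,3)
  step pc=4: slt  $r1, $r0, $r0  regs=(0,0,15,3)
  step pc=5: or   $r0, $r3, $r3  regs=(0,0,15,3)
  step pc=6: addi  $r2, $r3, 6  regs=(0,0,9,3)
  step pc=7: beq  $r0, $r1, L9  cond=T  regs=(0,0,9,3)
  step pc=8: xor  $r1, $r3, $r2  regs=(0,10,9,3)
  step pc=9: add  $r2, $r2, $r1  regs=(0,10,19,3)
  step pc=10: addi  $r0, $r3, 3  regs=(0,10,19,3)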